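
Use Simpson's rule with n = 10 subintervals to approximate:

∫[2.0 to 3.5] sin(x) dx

f(x) = sin(x)
a = 2.0, b = 3.5, n = 10
h = (b - a)/n = 0.150000

Simpson's rule: (h/3)[f(x₀) + 4f(x₁) + 2f(x₂) + ... + f(xₙ)]

x_0 = 2.0000, f(x_0) = 0.909297, coefficient = 1
x_1 = 2.1500, f(x_1) = 0.836899, coefficient = 4
x_2 = 2.3000, f(x_2) = 0.745705, coefficient = 2
x_3 = 2.4500, f(x_3) = 0.637765, coefficient = 4
x_4 = 2.6000, f(x_4) = 0.515501, coefficient = 2
x_5 = 2.7500, f(x_5) = 0.381661, coefficient = 4
x_6 = 2.9000, f(x_6) = 0.239249, coefficient = 2
x_7 = 3.0500, f(x_7) = 0.091465, coefficient = 4
x_8 = 3.2000, f(x_8) = -0.058374, coefficient = 2
x_9 = 3.3500, f(x_9) = -0.206902, coefficient = 4
x_10 = 3.5000, f(x_10) = -0.350783, coefficient = 1

I ≈ (0.150000/3) × 10.406226 = 0.520311
Exact value: 0.520310
Error: 0.000001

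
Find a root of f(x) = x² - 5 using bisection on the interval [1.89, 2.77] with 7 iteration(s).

f(x) = x² - 5
Initial interval: [1.89, 2.77]

Iteration 1:
  c_1 = (1.890000 + 2.770000)/2 = 2.330000
  f(c_1) = f(2.330000) = 0.428900
  f(a) × f(c) < 0, new interval: [1.890000, 2.330000]
Iteration 2:
  c_2 = (1.890000 + 2.330000)/2 = 2.110000
  f(c_2) = f(2.110000) = -0.547900
  f(a) × f(c) ≥ 0, new interval: [2.110000, 2.330000]
Iteration 3:
  c_3 = (2.110000 + 2.330000)/2 = 2.220000
  f(c_3) = f(2.220000) = -0.071600
  f(a) × f(c) ≥ 0, new interval: [2.220000, 2.330000]
Iteration 4:
  c_4 = (2.220000 + 2.330000)/2 = 2.275000
  f(c_4) = f(2.275000) = 0.175625
  f(a) × f(c) < 0, new interval: [2.220000, 2.275000]
Iteration 5:
  c_5 = (2.220000 + 2.275000)/2 = 2.247500
  f(c_5) = f(2.247500) = 0.051256
  f(a) × f(c) < 0, new interval: [2.220000, 2.247500]
Iteration 6:
  c_6 = (2.220000 + 2.247500)/2 = 2.233750
  f(c_6) = f(2.233750) = -0.010361
  f(a) × f(c) ≥ 0, new interval: [2.233750, 2.247500]
Iteration 7:
  c_7 = (2.233750 + 2.247500)/2 = 2.240625
  f(c_7) = f(2.240625) = 0.020400
  f(a) × f(c) < 0, new interval: [2.233750, 2.240625]

After 7 iteration(s), the approximation is c_7 = 2.240625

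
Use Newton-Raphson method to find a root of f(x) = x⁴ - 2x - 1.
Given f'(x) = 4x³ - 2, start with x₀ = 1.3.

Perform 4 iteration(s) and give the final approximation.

f(x) = x⁴ - 2x - 1
f'(x) = 4x³ - 2
x₀ = 1.3

Newton-Raphson formula: x_{n+1} = x_n - f(x_n)/f'(x_n)

Iteration 1:
  f(1.300000) = -0.743900
  f'(1.300000) = 6.788000
  x_1 = 1.300000 - (-0.743900)/6.788000 = 1.409590
Iteration 2:
  f(1.409590) = 0.128771
  f'(1.409590) = 9.203116
  x_2 = 1.409590 - 0.128771/9.203116 = 1.395598
Iteration 3:
  f(1.395598) = 0.002319
  f'(1.395598) = 8.872799
  x_3 = 1.395598 - 0.002319/8.872799 = 1.395337
Iteration 4:
  f(1.395337) = 0.000001
  f'(1.395337) = 8.866693
  x_4 = 1.395337 - 0.000001/8.866693 = 1.395337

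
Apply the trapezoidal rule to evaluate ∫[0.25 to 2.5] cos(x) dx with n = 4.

f(x) = cos(x)
a = 0.25, b = 2.5, n = 4
h = (b - a)/n = 0.562500

Trapezoidal rule: (h/2)[f(x₀) + 2f(x₁) + 2f(x₂) + ... + f(xₙ)]

x_0 = 0.2500, f(x_0) = 0.968912, coefficient = 1
x_1 = 0.8125, f(x_1) = 0.687686, coefficient = 2
x_2 = 1.3750, f(x_2) = 0.194548, coefficient = 2
x_3 = 1.9375, f(x_3) = -0.358540, coefficient = 2
x_4 = 2.5000, f(x_4) = -0.801144, coefficient = 1

I ≈ (0.562500/2) × 1.215155 = 0.341762
Exact value: 0.351068
Error: 0.009306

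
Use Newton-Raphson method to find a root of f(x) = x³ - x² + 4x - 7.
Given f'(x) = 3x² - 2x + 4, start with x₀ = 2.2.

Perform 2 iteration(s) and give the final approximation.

f(x) = x³ - x² + 4x - 7
f'(x) = 3x² - 2x + 4
x₀ = 2.2

Newton-Raphson formula: x_{n+1} = x_n - f(x_n)/f'(x_n)

Iteration 1:
  f(2.200000) = 7.608000
  f'(2.200000) = 14.120000
  x_1 = 2.200000 - 7.608000/14.120000 = 1.661190
Iteration 2:
  f(1.661190) = 1.469347
  f'(1.661190) = 8.956275
  x_2 = 1.661190 - 1.469347/8.956275 = 1.497132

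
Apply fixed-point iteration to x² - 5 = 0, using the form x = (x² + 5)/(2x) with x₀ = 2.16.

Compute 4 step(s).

Equation: x² - 5 = 0
Fixed-point form: x = (x² + 5)/(2x)
x₀ = 2.16

x_1 = g(2.160000) = 2.237407
x_2 = g(2.237407) = 2.236068
x_3 = g(2.236068) = 2.236068
x_4 = g(2.236068) = 2.236068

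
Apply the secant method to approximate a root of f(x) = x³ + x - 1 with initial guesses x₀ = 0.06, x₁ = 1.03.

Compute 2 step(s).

f(x) = x³ + x - 1
x₀ = 0.06, x₁ = 1.03

Secant formula: x_{n+1} = x_n - f(x_n)(x_n - x_{n-1})/(f(x_n) - f(x_{n-1}))

Iteration 1:
  f(0.060000) = -0.939784
  f(1.030000) = 1.122727
  x_2 = 1.030000 - 1.122727×(1.030000 - 0.060000)/(1.122727 - (-0.939784))
       = 0.501981
Iteration 2:
  f(1.030000) = 1.122727
  f(0.501981) = -0.371528
  x_3 = 0.501981 - (-0.371528)×(0.501981 - 1.030000)/(-0.371528 - 1.122727)
       = 0.633266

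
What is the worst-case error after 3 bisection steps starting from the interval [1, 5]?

Bisection error bound: |error| ≤ (b-a)/2^n
|error| ≤ (5 - 1)/2^3 = 4/2^3
|error| ≤ 0.5000000000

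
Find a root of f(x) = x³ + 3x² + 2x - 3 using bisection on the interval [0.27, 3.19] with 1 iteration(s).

f(x) = x³ + 3x² + 2x - 3
Initial interval: [0.27, 3.19]

Iteration 1:
  c_1 = (0.270000 + 3.190000)/2 = 1.730000
  f(c_1) = f(1.730000) = 14.616417
  f(a) × f(c) < 0, new interval: [0.270000, 1.730000]

After 1 iteration(s), the approximation is c_1 = 1.730000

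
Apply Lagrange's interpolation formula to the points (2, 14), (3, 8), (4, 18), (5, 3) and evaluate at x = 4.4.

Lagrange interpolation formula:
P(x) = Σ yᵢ × Lᵢ(x)
where Lᵢ(x) = Π_{j≠i} (x - xⱼ)/(xᵢ - xⱼ)

L_0(4.4) = (4.4 - 3)/(2 - 3) × (4.4 - 4)/(2 - 4) × (4.4 - 5)/(2 - 5) = 0.056000
L_1(4.4) = (4.4 - 2)/(3 - 2) × (4.4 - 4)/(3 - 4) × (4.4 - 5)/(3 - 5) = -0.288000
L_2(4.4) = (4.4 - 2)/(4 - 2) × (4.4 - 3)/(4 - 3) × (4.4 - 5)/(4 - 5) = 1.008000
L_3(4.4) = (4.4 - 2)/(5 - 2) × (4.4 - 3)/(5 - 3) × (4.4 - 4)/(5 - 4) = 0.224000

P(4.4) = 14×L_0(4.4) + 8×L_1(4.4) + 18×L_2(4.4) + 3×L_3(4.4)
P(4.4) = 17.296000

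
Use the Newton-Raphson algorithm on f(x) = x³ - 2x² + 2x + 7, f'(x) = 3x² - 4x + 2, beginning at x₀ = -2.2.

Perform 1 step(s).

f(x) = x³ - 2x² + 2x + 7
f'(x) = 3x² - 4x + 2
x₀ = -2.2

Newton-Raphson formula: x_{n+1} = x_n - f(x_n)/f'(x_n)

Iteration 1:
  f(-2.200000) = -17.728000
  f'(-2.200000) = 25.320000
  x_1 = -2.200000 - (-17.728000)/25.320000 = -1.499842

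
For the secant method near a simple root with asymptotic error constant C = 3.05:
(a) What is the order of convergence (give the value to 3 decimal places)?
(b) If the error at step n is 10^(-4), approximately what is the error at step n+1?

(a) Secant method has superlinear convergence with order φ = (1+√5)/2 ≈ 1.618.
    This means |e_{n+1}| ≈ C|e_n|^1.618.

(b) With |e_n| = 10^(-4) and C = 3.05:
    |e_{n+1}| ≈ 3.05 × (10^(-4))^1.618 = 3.05 × 10^(-6.47)

(a) ≈ 1.618 (golden ratio); (b) |e_{n+1}| ≈ 1.028e-06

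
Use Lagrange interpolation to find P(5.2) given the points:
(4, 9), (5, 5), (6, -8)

Lagrange interpolation formula:
P(x) = Σ yᵢ × Lᵢ(x)
where Lᵢ(x) = Π_{j≠i} (x - xⱼ)/(xᵢ - xⱼ)

L_0(5.2) = (5.2 - 5)/(4 - 5) × (5.2 - 6)/(4 - 6) = -0.080000
L_1(5.2) = (5.2 - 4)/(5 - 4) × (5.2 - 6)/(5 - 6) = 0.960000
L_2(5.2) = (5.2 - 4)/(6 - 4) × (5.2 - 5)/(6 - 5) = 0.120000

P(5.2) = 9×L_0(5.2) + 5×L_1(5.2) + (-8)×L_2(5.2)
P(5.2) = 3.120000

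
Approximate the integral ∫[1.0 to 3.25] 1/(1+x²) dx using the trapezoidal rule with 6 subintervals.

f(x) = 1/(1+x²)
a = 1.0, b = 3.25, n = 6
h = (b - a)/n = 0.375000

Trapezoidal rule: (h/2)[f(x₀) + 2f(x₁) + 2f(x₂) + ... + f(xₙ)]

x_0 = 1.0000, f(x_0) = 0.500000, coefficient = 1
x_1 = 1.3750, f(x_1) = 0.345946, coefficient = 2
x_2 = 1.7500, f(x_2) = 0.246154, coefficient = 2
x_3 = 2.1250, f(x_3) = 0.181303, coefficient = 2
x_4 = 2.5000, f(x_4) = 0.137931, coefficient = 2
x_5 = 2.8750, f(x_5) = 0.107926, coefficient = 2
x_6 = 3.2500, f(x_6) = 0.086486, coefficient = 1

I ≈ (0.375000/2) × 2.625006 = 0.492189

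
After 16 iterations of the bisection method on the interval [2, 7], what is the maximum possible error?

Bisection error bound: |error| ≤ (b-a)/2^n
|error| ≤ (7 - 2)/2^16 = 5/2^16
|error| ≤ 0.0000762939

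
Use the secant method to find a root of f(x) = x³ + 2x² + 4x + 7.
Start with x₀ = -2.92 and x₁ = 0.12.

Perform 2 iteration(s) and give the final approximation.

f(x) = x³ + 2x² + 4x + 7
x₀ = -2.92, x₁ = 0.12

Secant formula: x_{n+1} = x_n - f(x_n)(x_n - x_{n-1})/(f(x_n) - f(x_{n-1}))

Iteration 1:
  f(-2.920000) = -12.524288
  f(0.120000) = 7.510528
  x_2 = 0.120000 - 7.510528×(0.120000 - (-2.920000))/(7.510528 - (-12.524288))
       = -1.019616
Iteration 2:
  f(0.120000) = 7.510528
  f(-1.019616) = 3.940758
  x_3 = -1.019616 - 3.940758×(-1.019616 - 0.120000)/(3.940758 - 7.510528)
       = -2.277668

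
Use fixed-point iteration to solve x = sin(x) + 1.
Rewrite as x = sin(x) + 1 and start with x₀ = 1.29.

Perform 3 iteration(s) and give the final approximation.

Equation: x = sin(x) + 1
Fixed-point form: x = sin(x) + 1
x₀ = 1.29

x_1 = g(1.290000) = 1.960835
x_2 = g(1.960835) = 1.924894
x_3 = g(1.924894) = 1.937960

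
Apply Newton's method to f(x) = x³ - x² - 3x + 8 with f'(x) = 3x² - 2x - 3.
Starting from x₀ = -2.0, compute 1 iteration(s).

f(x) = x³ - x² - 3x + 8
f'(x) = 3x² - 2x - 3
x₀ = -2.0

Newton-Raphson formula: x_{n+1} = x_n - f(x_n)/f'(x_n)

Iteration 1:
  f(-2.000000) = 2.000000
  f'(-2.000000) = 13.000000
  x_1 = -2.000000 - 2.000000/13.000000 = -2.153846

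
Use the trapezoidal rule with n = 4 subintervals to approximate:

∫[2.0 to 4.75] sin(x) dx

f(x) = sin(x)
a = 2.0, b = 4.75, n = 4
h = (b - a)/n = 0.687500

Trapezoidal rule: (h/2)[f(x₀) + 2f(x₁) + 2f(x₂) + ... + f(xₙ)]

x_0 = 2.0000, f(x_0) = 0.909297, coefficient = 1
x_1 = 2.6875, f(x_1) = 0.438647, coefficient = 2
x_2 = 3.3750, f(x_2) = -0.231294, coefficient = 2
x_3 = 4.0625, f(x_3) = -0.796151, coefficient = 2
x_4 = 4.7500, f(x_4) = -0.999293, coefficient = 1

I ≈ (0.687500/2) × -1.267591 = -0.435734
Exact value: -0.453749
Error: 0.018015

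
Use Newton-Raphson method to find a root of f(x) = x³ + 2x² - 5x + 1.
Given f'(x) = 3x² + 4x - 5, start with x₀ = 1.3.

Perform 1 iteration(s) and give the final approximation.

f(x) = x³ + 2x² - 5x + 1
f'(x) = 3x² + 4x - 5
x₀ = 1.3

Newton-Raphson formula: x_{n+1} = x_n - f(x_n)/f'(x_n)

Iteration 1:
  f(1.300000) = 0.077000
  f'(1.300000) = 5.270000
  x_1 = 1.300000 - 0.077000/5.270000 = 1.285389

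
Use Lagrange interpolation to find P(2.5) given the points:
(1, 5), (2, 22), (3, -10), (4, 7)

Lagrange interpolation formula:
P(x) = Σ yᵢ × Lᵢ(x)
where Lᵢ(x) = Π_{j≠i} (x - xⱼ)/(xᵢ - xⱼ)

L_0(2.5) = (2.5 - 2)/(1 - 2) × (2.5 - 3)/(1 - 3) × (2.5 - 4)/(1 - 4) = -0.062500
L_1(2.5) = (2.5 - 1)/(2 - 1) × (2.5 - 3)/(2 - 3) × (2.5 - 4)/(2 - 4) = 0.562500
L_2(2.5) = (2.5 - 1)/(3 - 1) × (2.5 - 2)/(3 - 2) × (2.5 - 4)/(3 - 4) = 0.562500
L_3(2.5) = (2.5 - 1)/(4 - 1) × (2.5 - 2)/(4 - 2) × (2.5 - 3)/(4 - 3) = -0.062500

P(2.5) = 5×L_0(2.5) + 22×L_1(2.5) + (-10)×L_2(2.5) + 7×L_3(2.5)
P(2.5) = 6.000000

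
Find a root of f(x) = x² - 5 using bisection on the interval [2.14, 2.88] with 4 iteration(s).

f(x) = x² - 5
Initial interval: [2.14, 2.88]

Iteration 1:
  c_1 = (2.140000 + 2.880000)/2 = 2.510000
  f(c_1) = f(2.510000) = 1.300100
  f(a) × f(c) < 0, new interval: [2.140000, 2.510000]
Iteration 2:
  c_2 = (2.140000 + 2.510000)/2 = 2.325000
  f(c_2) = f(2.325000) = 0.405625
  f(a) × f(c) < 0, new interval: [2.140000, 2.325000]
Iteration 3:
  c_3 = (2.140000 + 2.325000)/2 = 2.232500
  f(c_3) = f(2.232500) = -0.015944
  f(a) × f(c) ≥ 0, new interval: [2.232500, 2.325000]
Iteration 4:
  c_4 = (2.232500 + 2.325000)/2 = 2.278750
  f(c_4) = f(2.278750) = 0.192702
  f(a) × f(c) < 0, new interval: [2.232500, 2.278750]

After 4 iteration(s), the approximation is c_4 = 2.278750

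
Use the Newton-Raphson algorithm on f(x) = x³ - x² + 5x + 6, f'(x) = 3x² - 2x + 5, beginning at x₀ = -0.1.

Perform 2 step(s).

f(x) = x³ - x² + 5x + 6
f'(x) = 3x² - 2x + 5
x₀ = -0.1

Newton-Raphson formula: x_{n+1} = x_n - f(x_n)/f'(x_n)

Iteration 1:
  f(-0.100000) = 5.489000
  f'(-0.100000) = 5.230000
  x_1 = -0.100000 - 5.489000/5.230000 = -1.149522
Iteration 2:
  f(-1.149522) = -2.587990
  f'(-1.149522) = 11.263246
  x_2 = -1.149522 - (-2.587990)/11.263246 = -0.919749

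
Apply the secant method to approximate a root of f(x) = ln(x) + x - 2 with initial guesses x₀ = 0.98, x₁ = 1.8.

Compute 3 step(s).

f(x) = ln(x) + x - 2
x₀ = 0.98, x₁ = 1.8

Secant formula: x_{n+1} = x_n - f(x_n)(x_n - x_{n-1})/(f(x_n) - f(x_{n-1}))

Iteration 1:
  f(0.980000) = -1.040203
  f(1.800000) = 0.387787
  x_2 = 1.800000 - 0.387787×(1.800000 - 0.980000)/(0.387787 - (-1.040203))
       = 1.577320
Iteration 2:
  f(1.800000) = 0.387787
  f(1.577320) = 0.033047
  x_3 = 1.577320 - 0.033047×(1.577320 - 1.800000)/(0.033047 - 0.387787)
       = 1.556575
Iteration 3:
  f(1.577320) = 0.033047
  f(1.556575) = -0.000937
  x_4 = 1.556575 - (-0.000937)×(1.556575 - 1.577320)/(-0.000937 - 0.033047)
       = 1.557147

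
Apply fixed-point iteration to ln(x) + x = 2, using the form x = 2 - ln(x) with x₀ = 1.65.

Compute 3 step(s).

Equation: ln(x) + x = 2
Fixed-point form: x = 2 - ln(x)
x₀ = 1.65

x_1 = g(1.650000) = 1.499225
x_2 = g(1.499225) = 1.595052
x_3 = g(1.595052) = 1.533094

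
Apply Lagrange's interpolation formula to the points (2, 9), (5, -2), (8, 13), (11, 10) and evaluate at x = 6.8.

Lagrange interpolation formula:
P(x) = Σ yᵢ × Lᵢ(x)
where Lᵢ(x) = Π_{j≠i} (x - xⱼ)/(xᵢ - xⱼ)

L_0(6.8) = (6.8 - 5)/(2 - 5) × (6.8 - 8)/(2 - 8) × (6.8 - 11)/(2 - 11) = -0.056000
L_1(6.8) = (6.8 - 2)/(5 - 2) × (6.8 - 8)/(5 - 8) × (6.8 - 11)/(5 - 11) = 0.448000
L_2(6.8) = (6.8 - 2)/(8 - 2) × (6.8 - 5)/(8 - 5) × (6.8 - 11)/(8 - 11) = 0.672000
L_3(6.8) = (6.8 - 2)/(11 - 2) × (6.8 - 5)/(11 - 5) × (6.8 - 8)/(11 - 8) = -0.064000

P(6.8) = 9×L_0(6.8) + (-2)×L_1(6.8) + 13×L_2(6.8) + 10×L_3(6.8)
P(6.8) = 6.696000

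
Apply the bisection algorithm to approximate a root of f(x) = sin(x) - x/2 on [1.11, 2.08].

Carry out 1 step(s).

f(x) = sin(x) - x/2
Initial interval: [1.11, 2.08]

Iteration 1:
  c_1 = (1.110000 + 2.080000)/2 = 1.595000
  f(c_1) = f(1.595000) = 0.202207
  f(a) × f(c) ≥ 0, new interval: [1.595000, 2.080000]

After 1 iteration(s), the approximation is c_1 = 1.595000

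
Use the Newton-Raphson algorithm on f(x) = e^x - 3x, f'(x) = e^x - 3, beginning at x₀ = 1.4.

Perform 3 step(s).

f(x) = e^x - 3x
f'(x) = e^x - 3
x₀ = 1.4

Newton-Raphson formula: x_{n+1} = x_n - f(x_n)/f'(x_n)

Iteration 1:
  f(1.400000) = -0.144800
  f'(1.400000) = 1.055200
  x_1 = 1.400000 - (-0.144800)/1.055200 = 1.537225
Iteration 2:
  f(1.537225) = 0.039989
  f'(1.537225) = 1.651665
  x_2 = 1.537225 - 0.039989/1.651665 = 1.513014
Iteration 3:
  f(1.513014) = 0.001352
  f'(1.513014) = 1.540394
  x_3 = 1.513014 - 0.001352/1.540394 = 1.512136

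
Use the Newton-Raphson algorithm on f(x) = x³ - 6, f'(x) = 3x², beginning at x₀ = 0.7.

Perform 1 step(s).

f(x) = x³ - 6
f'(x) = 3x²
x₀ = 0.7

Newton-Raphson formula: x_{n+1} = x_n - f(x_n)/f'(x_n)

Iteration 1:
  f(0.700000) = -5.657000
  f'(0.700000) = 1.470000
  x_1 = 0.700000 - (-5.657000)/1.470000 = 4.548299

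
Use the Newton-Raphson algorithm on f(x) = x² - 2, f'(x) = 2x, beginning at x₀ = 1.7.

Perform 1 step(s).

f(x) = x² - 2
f'(x) = 2x
x₀ = 1.7

Newton-Raphson formula: x_{n+1} = x_n - f(x_n)/f'(x_n)

Iteration 1:
  f(1.700000) = 0.890000
  f'(1.700000) = 3.400000
  x_1 = 1.700000 - 0.890000/3.400000 = 1.438235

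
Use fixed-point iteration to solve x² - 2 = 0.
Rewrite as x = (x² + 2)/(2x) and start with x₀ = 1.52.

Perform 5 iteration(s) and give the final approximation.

Equation: x² - 2 = 0
Fixed-point form: x = (x² + 2)/(2x)
x₀ = 1.52

x_1 = g(1.520000) = 1.417895
x_2 = g(1.417895) = 1.414218
x_3 = g(1.414218) = 1.414214
x_4 = g(1.414214) = 1.414214
x_5 = g(1.414214) = 1.414214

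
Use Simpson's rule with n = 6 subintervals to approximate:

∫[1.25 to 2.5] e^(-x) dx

f(x) = e^(-x)
a = 1.25, b = 2.5, n = 6
h = (b - a)/n = 0.208333

Simpson's rule: (h/3)[f(x₀) + 4f(x₁) + 2f(x₂) + ... + f(xₙ)]

x_0 = 1.2500, f(x_0) = 0.286505, coefficient = 1
x_1 = 1.4583, f(x_1) = 0.232624, coefficient = 4
x_2 = 1.6667, f(x_2) = 0.188876, coefficient = 2
x_3 = 1.8750, f(x_3) = 0.153355, coefficient = 4
x_4 = 2.0833, f(x_4) = 0.124514, coefficient = 2
x_5 = 2.2917, f(x_5) = 0.101098, coefficient = 4
x_6 = 2.5000, f(x_6) = 0.082085, coefficient = 1

I ≈ (0.208333/3) × 2.943676 = 0.204422
Exact value: 0.204420
Error: 0.000002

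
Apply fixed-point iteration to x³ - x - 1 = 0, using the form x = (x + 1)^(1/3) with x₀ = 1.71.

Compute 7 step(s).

Equation: x³ - x - 1 = 0
Fixed-point form: x = (x + 1)^(1/3)
x₀ = 1.71

x_1 = g(1.710000) = 1.394194
x_2 = g(1.394194) = 1.337785
x_3 = g(1.337785) = 1.327195
x_4 = g(1.327195) = 1.325188
x_5 = g(1.325188) = 1.324807
x_6 = g(1.324807) = 1.324735
x_7 = g(1.324735) = 1.324721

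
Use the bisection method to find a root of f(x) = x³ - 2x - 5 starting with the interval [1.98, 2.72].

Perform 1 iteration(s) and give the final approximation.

f(x) = x³ - 2x - 5
Initial interval: [1.98, 2.72]

Iteration 1:
  c_1 = (1.980000 + 2.720000)/2 = 2.350000
  f(c_1) = f(2.350000) = 3.277875
  f(a) × f(c) < 0, new interval: [1.980000, 2.350000]

After 1 iteration(s), the approximation is c_1 = 2.350000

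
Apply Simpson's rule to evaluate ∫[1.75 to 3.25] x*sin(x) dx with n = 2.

f(x) = x*sin(x)
a = 1.75, b = 3.25, n = 2
h = (b - a)/n = 0.750000

Simpson's rule: (h/3)[f(x₀) + 4f(x₁) + 2f(x₂) + ... + f(xₙ)]

x_0 = 1.7500, f(x_0) = 1.721975, coefficient = 1
x_1 = 2.5000, f(x_1) = 1.496180, coefficient = 4
x_2 = 3.2500, f(x_2) = -0.351634, coefficient = 1

I ≈ (0.750000/3) × 7.355063 = 1.838766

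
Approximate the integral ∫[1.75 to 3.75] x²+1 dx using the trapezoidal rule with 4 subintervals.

f(x) = x²+1
a = 1.75, b = 3.75, n = 4
h = (b - a)/n = 0.500000

Trapezoidal rule: (h/2)[f(x₀) + 2f(x₁) + 2f(x₂) + ... + f(xₙ)]

x_0 = 1.7500, f(x_0) = 4.062500, coefficient = 1
x_1 = 2.2500, f(x_1) = 6.062500, coefficient = 2
x_2 = 2.7500, f(x_2) = 8.562500, coefficient = 2
x_3 = 3.2500, f(x_3) = 11.562500, coefficient = 2
x_4 = 3.7500, f(x_4) = 15.062500, coefficient = 1

I ≈ (0.500000/2) × 71.500000 = 17.875000
Exact value: 17.791667
Error: 0.083333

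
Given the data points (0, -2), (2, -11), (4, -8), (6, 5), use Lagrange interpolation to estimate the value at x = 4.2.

Lagrange interpolation formula:
P(x) = Σ yᵢ × Lᵢ(x)
where Lᵢ(x) = Π_{j≠i} (x - xⱼ)/(xᵢ - xⱼ)

L_0(4.2) = (4.2 - 2)/(0 - 2) × (4.2 - 4)/(0 - 4) × (4.2 - 6)/(0 - 6) = 0.016500
L_1(4.2) = (4.2 - 0)/(2 - 0) × (4.2 - 4)/(2 - 4) × (4.2 - 6)/(2 - 6) = -0.094500
L_2(4.2) = (4.2 - 0)/(4 - 0) × (4.2 - 2)/(4 - 2) × (4.2 - 6)/(4 - 6) = 1.039500
L_3(4.2) = (4.2 - 0)/(6 - 0) × (4.2 - 2)/(6 - 2) × (4.2 - 4)/(6 - 4) = 0.038500

P(4.2) = (-2)×L_0(4.2) + (-11)×L_1(4.2) + (-8)×L_2(4.2) + 5×L_3(4.2)
P(4.2) = -7.117000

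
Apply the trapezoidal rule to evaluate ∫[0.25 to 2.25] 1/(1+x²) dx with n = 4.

f(x) = 1/(1+x²)
a = 0.25, b = 2.25, n = 4
h = (b - a)/n = 0.500000

Trapezoidal rule: (h/2)[f(x₀) + 2f(x₁) + 2f(x₂) + ... + f(xₙ)]

x_0 = 0.2500, f(x_0) = 0.941176, coefficient = 1
x_1 = 0.7500, f(x_1) = 0.640000, coefficient = 2
x_2 = 1.2500, f(x_2) = 0.390244, coefficient = 2
x_3 = 1.7500, f(x_3) = 0.246154, coefficient = 2
x_4 = 2.2500, f(x_4) = 0.164948, coefficient = 1

I ≈ (0.500000/2) × 3.658920 = 0.914730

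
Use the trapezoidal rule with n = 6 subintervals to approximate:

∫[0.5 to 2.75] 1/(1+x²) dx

f(x) = 1/(1+x²)
a = 0.5, b = 2.75, n = 6
h = (b - a)/n = 0.375000

Trapezoidal rule: (h/2)[f(x₀) + 2f(x₁) + 2f(x₂) + ... + f(xₙ)]

x_0 = 0.5000, f(x_0) = 0.800000, coefficient = 1
x_1 = 0.8750, f(x_1) = 0.566372, coefficient = 2
x_2 = 1.2500, f(x_2) = 0.390244, coefficient = 2
x_3 = 1.6250, f(x_3) = 0.274678, coefficient = 2
x_4 = 2.0000, f(x_4) = 0.200000, coefficient = 2
x_5 = 2.3750, f(x_5) = 0.150588, coefficient = 2
x_6 = 2.7500, f(x_6) = 0.116788, coefficient = 1

I ≈ (0.375000/2) × 4.080552 = 0.765104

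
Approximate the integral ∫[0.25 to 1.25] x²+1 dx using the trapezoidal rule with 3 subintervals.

f(x) = x²+1
a = 0.25, b = 1.25, n = 3
h = (b - a)/n = 0.333333

Trapezoidal rule: (h/2)[f(x₀) + 2f(x₁) + 2f(x₂) + ... + f(xₙ)]

x_0 = 0.2500, f(x_0) = 1.062500, coefficient = 1
x_1 = 0.5833, f(x_1) = 1.340278, coefficient = 2
x_2 = 0.9167, f(x_2) = 1.840278, coefficient = 2
x_3 = 1.2500, f(x_3) = 2.562500, coefficient = 1

I ≈ (0.333333/2) × 9.986111 = 1.664352
Exact value: 1.645833
Error: 0.018519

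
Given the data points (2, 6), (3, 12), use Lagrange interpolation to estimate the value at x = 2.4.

Lagrange interpolation formula:
P(x) = Σ yᵢ × Lᵢ(x)
where Lᵢ(x) = Π_{j≠i} (x - xⱼ)/(xᵢ - xⱼ)

L_0(2.4) = (2.4 - 3)/(2 - 3) = 0.600000
L_1(2.4) = (2.4 - 2)/(3 - 2) = 0.400000

P(2.4) = 6×L_0(2.4) + 12×L_1(2.4)
P(2.4) = 8.400000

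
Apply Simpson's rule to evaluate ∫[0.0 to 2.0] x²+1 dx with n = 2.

f(x) = x²+1
a = 0.0, b = 2.0, n = 2
h = (b - a)/n = 1.000000

Simpson's rule: (h/3)[f(x₀) + 4f(x₁) + 2f(x₂) + ... + f(xₙ)]

x_0 = 0.0000, f(x_0) = 1.000000, coefficient = 1
x_1 = 1.0000, f(x_1) = 2.000000, coefficient = 4
x_2 = 2.0000, f(x_2) = 5.000000, coefficient = 1

I ≈ (1.000000/3) × 14.000000 = 4.666667
Exact value: 4.666667
Error: 0.000000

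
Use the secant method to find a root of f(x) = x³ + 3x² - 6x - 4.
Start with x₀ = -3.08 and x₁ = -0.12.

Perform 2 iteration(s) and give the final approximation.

f(x) = x³ + 3x² - 6x - 4
x₀ = -3.08, x₁ = -0.12

Secant formula: x_{n+1} = x_n - f(x_n)(x_n - x_{n-1})/(f(x_n) - f(x_{n-1}))

Iteration 1:
  f(-3.080000) = 13.721088
  f(-0.120000) = -3.238528
  x_2 = -0.120000 - (-3.238528)×(-0.120000 - (-3.080000))/(-3.238528 - 13.721088)
       = -0.685228
Iteration 2:
  f(-0.120000) = -3.238528
  f(-0.685228) = 1.198236
  x_3 = -0.685228 - 1.198236×(-0.685228 - (-0.120000))/(1.198236 - (-3.238528))
       = -0.532577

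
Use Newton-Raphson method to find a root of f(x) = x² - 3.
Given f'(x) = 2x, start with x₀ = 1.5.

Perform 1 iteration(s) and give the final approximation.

f(x) = x² - 3
f'(x) = 2x
x₀ = 1.5

Newton-Raphson formula: x_{n+1} = x_n - f(x_n)/f'(x_n)

Iteration 1:
  f(1.500000) = -0.750000
  f'(1.500000) = 3.000000
  x_1 = 1.500000 - (-0.750000)/3.000000 = 1.750000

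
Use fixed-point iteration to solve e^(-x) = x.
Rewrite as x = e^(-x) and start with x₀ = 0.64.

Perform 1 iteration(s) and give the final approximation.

Equation: e^(-x) = x
Fixed-point form: x = e^(-x)
x₀ = 0.64

x_1 = g(0.640000) = 0.527292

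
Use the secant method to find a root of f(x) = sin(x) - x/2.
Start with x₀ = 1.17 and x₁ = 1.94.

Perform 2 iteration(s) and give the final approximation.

f(x) = sin(x) - x/2
x₀ = 1.17, x₁ = 1.94

Secant formula: x_{n+1} = x_n - f(x_n)(x_n - x_{n-1})/(f(x_n) - f(x_{n-1}))

Iteration 1:
  f(1.170000) = 0.335751
  f(1.940000) = -0.037385
  x_2 = 1.940000 - (-0.037385)×(1.940000 - 1.170000)/(-0.037385 - 0.335751)
       = 1.862853
Iteration 2:
  f(1.940000) = -0.037385
  f(1.862853) = 0.026228
  x_3 = 1.862853 - 0.026228×(1.862853 - 1.940000)/(0.026228 - (-0.037385))
       = 1.894661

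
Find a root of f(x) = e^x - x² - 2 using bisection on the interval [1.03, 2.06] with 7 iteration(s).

f(x) = e^x - x² - 2
Initial interval: [1.03, 2.06]

Iteration 1:
  c_1 = (1.030000 + 2.060000)/2 = 1.545000
  f(c_1) = f(1.545000) = 0.300947
  f(a) × f(c) < 0, new interval: [1.030000, 1.545000]
Iteration 2:
  c_2 = (1.030000 + 1.545000)/2 = 1.287500
  f(c_2) = f(1.287500) = -0.033940
  f(a) × f(c) ≥ 0, new interval: [1.287500, 1.545000]
Iteration 3:
  c_3 = (1.287500 + 1.545000)/2 = 1.416250
  f(c_3) = f(1.416250) = 0.115871
  f(a) × f(c) < 0, new interval: [1.287500, 1.416250]
Iteration 4:
  c_4 = (1.287500 + 1.416250)/2 = 1.351875
  f(c_4) = f(1.351875) = 0.037099
  f(a) × f(c) < 0, new interval: [1.287500, 1.351875]
Iteration 5:
  c_5 = (1.287500 + 1.351875)/2 = 1.319688
  f(c_5) = f(1.319688) = 0.000677
  f(a) × f(c) < 0, new interval: [1.287500, 1.319688]
Iteration 6:
  c_6 = (1.287500 + 1.319688)/2 = 1.303594
  f(c_6) = f(1.303594) = -0.016850
  f(a) × f(c) ≥ 0, new interval: [1.303594, 1.319688]
Iteration 7:
  c_7 = (1.303594 + 1.319688)/2 = 1.311641
  f(c_7) = f(1.311641) = -0.008142
  f(a) × f(c) ≥ 0, new interval: [1.311641, 1.319688]

After 7 iteration(s), the approximation is c_7 = 1.311641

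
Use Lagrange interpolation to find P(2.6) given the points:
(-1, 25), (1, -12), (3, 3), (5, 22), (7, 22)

Lagrange interpolation formula:
P(x) = Σ yᵢ × Lᵢ(x)
where Lᵢ(x) = Π_{j≠i} (x - xⱼ)/(xᵢ - xⱼ)

L_0(2.6) = (2.6 - 1)/(-1 - 1) × (2.6 - 3)/(-1 - 3) × (2.6 - 5)/(-1 - 5) × (2.6 - 7)/(-1 - 7) = -0.017600
L_1(2.6) = (2.6 - (-1))/(1 - (-1)) × (2.6 - 3)/(1 - 3) × (2.6 - 5)/(1 - 5) × (2.6 - 7)/(1 - 7) = 0.158400
L_2(2.6) = (2.6 - (-1))/(3 - (-1)) × (2.6 - 1)/(3 - 1) × (2.6 - 5)/(3 - 5) × (2.6 - 7)/(3 - 7) = 0.950400
L_3(2.6) = (2.6 - (-1))/(5 - (-1)) × (2.6 - 1)/(5 - 1) × (2.6 - 3)/(5 - 3) × (2.6 - 7)/(5 - 7) = -0.105600
L_4(2.6) = (2.6 - (-1))/(7 - (-1)) × (2.6 - 1)/(7 - 1) × (2.6 - 3)/(7 - 3) × (2.6 - 5)/(7 - 5) = 0.014400

P(2.6) = 25×L_0(2.6) + (-12)×L_1(2.6) + 3×L_2(2.6) + 22×L_3(2.6) + 22×L_4(2.6)
P(2.6) = -1.496000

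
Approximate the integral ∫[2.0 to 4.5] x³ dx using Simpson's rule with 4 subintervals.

f(x) = x³
a = 2.0, b = 4.5, n = 4
h = (b - a)/n = 0.625000

Simpson's rule: (h/3)[f(x₀) + 4f(x₁) + 2f(x₂) + ... + f(xₙ)]

x_0 = 2.0000, f(x_0) = 8.000000, coefficient = 1
x_1 = 2.6250, f(x_1) = 18.087891, coefficient = 4
x_2 = 3.2500, f(x_2) = 34.328125, coefficient = 2
x_3 = 3.8750, f(x_3) = 58.185547, coefficient = 4
x_4 = 4.5000, f(x_4) = 91.125000, coefficient = 1

I ≈ (0.625000/3) × 472.875000 = 98.515625
Exact value: 98.515625
Error: 0.000000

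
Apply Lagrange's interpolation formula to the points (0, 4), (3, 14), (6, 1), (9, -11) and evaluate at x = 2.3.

Lagrange interpolation formula:
P(x) = Σ yᵢ × Lᵢ(x)
where Lᵢ(x) = Π_{j≠i} (x - xⱼ)/(xᵢ - xⱼ)

L_0(2.3) = (2.3 - 3)/(0 - 3) × (2.3 - 6)/(0 - 6) × (2.3 - 9)/(0 - 9) = 0.107117
L_1(2.3) = (2.3 - 0)/(3 - 0) × (2.3 - 6)/(3 - 6) × (2.3 - 9)/(3 - 9) = 1.055870
L_2(2.3) = (2.3 - 0)/(6 - 0) × (2.3 - 3)/(6 - 3) × (2.3 - 9)/(6 - 9) = -0.199759
L_3(2.3) = (2.3 - 0)/(9 - 0) × (2.3 - 3)/(9 - 3) × (2.3 - 6)/(9 - 6) = 0.036772

P(2.3) = 4×L_0(2.3) + 14×L_1(2.3) + 1×L_2(2.3) + (-11)×L_3(2.3)
P(2.3) = 14.606407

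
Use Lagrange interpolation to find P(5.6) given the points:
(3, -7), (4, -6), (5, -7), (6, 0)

Lagrange interpolation formula:
P(x) = Σ yᵢ × Lᵢ(x)
where Lᵢ(x) = Π_{j≠i} (x - xⱼ)/(xᵢ - xⱼ)

L_0(5.6) = (5.6 - 4)/(3 - 4) × (5.6 - 5)/(3 - 5) × (5.6 - 6)/(3 - 6) = 0.064000
L_1(5.6) = (5.6 - 3)/(4 - 3) × (5.6 - 5)/(4 - 5) × (5.6 - 6)/(4 - 6) = -0.312000
L_2(5.6) = (5.6 - 3)/(5 - 3) × (5.6 - 4)/(5 - 4) × (5.6 - 6)/(5 - 6) = 0.832000
L_3(5.6) = (5.6 - 3)/(6 - 3) × (5.6 - 4)/(6 - 4) × (5.6 - 5)/(6 - 5) = 0.416000

P(5.6) = (-7)×L_0(5.6) + (-6)×L_1(5.6) + (-7)×L_2(5.6) + 0×L_3(5.6)
P(5.6) = -4.400000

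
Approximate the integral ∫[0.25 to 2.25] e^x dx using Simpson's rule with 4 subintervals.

f(x) = e^x
a = 0.25, b = 2.25, n = 4
h = (b - a)/n = 0.500000

Simpson's rule: (h/3)[f(x₀) + 4f(x₁) + 2f(x₂) + ... + f(xₙ)]

x_0 = 0.2500, f(x_0) = 1.284025, coefficient = 1
x_1 = 0.7500, f(x_1) = 2.117000, coefficient = 4
x_2 = 1.2500, f(x_2) = 3.490343, coefficient = 2
x_3 = 1.7500, f(x_3) = 5.754603, coefficient = 4
x_4 = 2.2500, f(x_4) = 9.487736, coefficient = 1

I ≈ (0.500000/3) × 49.238858 = 8.206476
Exact value: 8.203710
Error: 0.002766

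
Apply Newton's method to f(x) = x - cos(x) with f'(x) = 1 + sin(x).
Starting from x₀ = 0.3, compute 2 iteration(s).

f(x) = x - cos(x)
f'(x) = 1 + sin(x)
x₀ = 0.3

Newton-Raphson formula: x_{n+1} = x_n - f(x_n)/f'(x_n)

Iteration 1:
  f(0.300000) = -0.655336
  f'(0.300000) = 1.295520
  x_1 = 0.300000 - (-0.655336)/1.295520 = 0.805848
Iteration 2:
  f(0.805848) = 0.113349
  f'(0.805848) = 1.721418
  x_2 = 0.805848 - 0.113349/1.721418 = 0.740002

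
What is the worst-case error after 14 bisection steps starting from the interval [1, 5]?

Bisection error bound: |error| ≤ (b-a)/2^n
|error| ≤ (5 - 1)/2^14 = 4/2^14
|error| ≤ 0.0002441406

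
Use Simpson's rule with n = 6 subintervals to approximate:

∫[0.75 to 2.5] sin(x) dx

f(x) = sin(x)
a = 0.75, b = 2.5, n = 6
h = (b - a)/n = 0.291667

Simpson's rule: (h/3)[f(x₀) + 4f(x₁) + 2f(x₂) + ... + f(xₙ)]

x_0 = 0.7500, f(x_0) = 0.681639, coefficient = 1
x_1 = 1.0417, f(x_1) = 0.863247, coefficient = 4
x_2 = 1.3333, f(x_2) = 0.971938, coefficient = 2
x_3 = 1.6250, f(x_3) = 0.998531, coefficient = 4
x_4 = 1.9167, f(x_4) = 0.940781, coefficient = 2
x_5 = 2.2083, f(x_5) = 0.803564, coefficient = 4
x_6 = 2.5000, f(x_6) = 0.598472, coefficient = 1

I ≈ (0.291667/3) × 15.766917 = 1.532895
Exact value: 1.532832
Error: 0.000062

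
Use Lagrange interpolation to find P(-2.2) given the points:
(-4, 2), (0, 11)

Lagrange interpolation formula:
P(x) = Σ yᵢ × Lᵢ(x)
where Lᵢ(x) = Π_{j≠i} (x - xⱼ)/(xᵢ - xⱼ)

L_0(-2.2) = (-2.2 - 0)/(-4 - 0) = 0.550000
L_1(-2.2) = (-2.2 - (-4))/(0 - (-4)) = 0.450000

P(-2.2) = 2×L_0(-2.2) + 11×L_1(-2.2)
P(-2.2) = 6.050000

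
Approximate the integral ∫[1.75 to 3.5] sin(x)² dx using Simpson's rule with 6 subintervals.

f(x) = sin(x)²
a = 1.75, b = 3.5, n = 6
h = (b - a)/n = 0.291667

Simpson's rule: (h/3)[f(x₀) + 4f(x₁) + 2f(x₂) + ... + f(xₙ)]

x_0 = 1.7500, f(x_0) = 0.968228, coefficient = 1
x_1 = 2.0417, f(x_1) = 0.794191, coefficient = 4
x_2 = 2.3333, f(x_2) = 0.522853, coefficient = 2
x_3 = 2.6250, f(x_3) = 0.243957, coefficient = 4
x_4 = 2.9167, f(x_4) = 0.049744, coefficient = 2
x_5 = 3.2083, f(x_5) = 0.004448, coefficient = 4
x_6 = 3.5000, f(x_6) = 0.123049, coefficient = 1

I ≈ (0.291667/3) × 6.406855 = 0.622889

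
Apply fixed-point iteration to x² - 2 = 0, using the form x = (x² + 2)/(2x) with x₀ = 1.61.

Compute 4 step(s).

Equation: x² - 2 = 0
Fixed-point form: x = (x² + 2)/(2x)
x₀ = 1.61

x_1 = g(1.610000) = 1.426118
x_2 = g(1.426118) = 1.414263
x_3 = g(1.414263) = 1.414214
x_4 = g(1.414214) = 1.414214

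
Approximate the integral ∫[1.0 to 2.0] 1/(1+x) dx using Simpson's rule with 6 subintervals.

f(x) = 1/(1+x)
a = 1.0, b = 2.0, n = 6
h = (b - a)/n = 0.166667

Simpson's rule: (h/3)[f(x₀) + 4f(x₁) + 2f(x₂) + ... + f(xₙ)]

x_0 = 1.0000, f(x_0) = 0.500000, coefficient = 1
x_1 = 1.1667, f(x_1) = 0.461538, coefficient = 4
x_2 = 1.3333, f(x_2) = 0.428571, coefficient = 2
x_3 = 1.5000, f(x_3) = 0.400000, coefficient = 4
x_4 = 1.6667, f(x_4) = 0.375000, coefficient = 2
x_5 = 1.8333, f(x_5) = 0.352941, coefficient = 4
x_6 = 2.0000, f(x_6) = 0.333333, coefficient = 1

I ≈ (0.166667/3) × 7.298395 = 0.405466
Exact value: 0.405465
Error: 0.000001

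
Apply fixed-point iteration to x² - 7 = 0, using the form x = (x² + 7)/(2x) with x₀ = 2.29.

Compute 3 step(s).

Equation: x² - 7 = 0
Fixed-point form: x = (x² + 7)/(2x)
x₀ = 2.29

x_1 = g(2.290000) = 2.673384
x_2 = g(2.673384) = 2.645894
x_3 = g(2.645894) = 2.645751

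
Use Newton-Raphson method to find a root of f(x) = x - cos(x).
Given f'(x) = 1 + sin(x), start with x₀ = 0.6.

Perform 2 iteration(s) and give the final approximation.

f(x) = x - cos(x)
f'(x) = 1 + sin(x)
x₀ = 0.6

Newton-Raphson formula: x_{n+1} = x_n - f(x_n)/f'(x_n)

Iteration 1:
  f(0.600000) = -0.225336
  f'(0.600000) = 1.564642
  x_1 = 0.600000 - (-0.225336)/1.564642 = 0.744017
Iteration 2:
  f(0.744017) = 0.008264
  f'(0.744017) = 1.677249
  x_2 = 0.744017 - 0.008264/1.677249 = 0.739090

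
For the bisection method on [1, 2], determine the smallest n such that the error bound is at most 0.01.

We need (b-a)/2^n ≤ 0.01
(2 - 1)/2^n ≤ 0.01
1/2^n ≤ 0.01
2^n ≥ 100
n ≥ log₂(100) = 6.64
n ≥ 7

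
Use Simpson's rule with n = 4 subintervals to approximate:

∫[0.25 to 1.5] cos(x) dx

f(x) = cos(x)
a = 0.25, b = 1.5, n = 4
h = (b - a)/n = 0.312500

Simpson's rule: (h/3)[f(x₀) + 4f(x₁) + 2f(x₂) + ... + f(xₙ)]

x_0 = 0.2500, f(x_0) = 0.968912, coefficient = 1
x_1 = 0.5625, f(x_1) = 0.845924, coefficient = 4
x_2 = 0.8750, f(x_2) = 0.640997, coefficient = 2
x_3 = 1.1875, f(x_3) = 0.373980, coefficient = 4
x_4 = 1.5000, f(x_4) = 0.070737, coefficient = 1

I ≈ (0.312500/3) × 7.201260 = 0.750131
Exact value: 0.750091
Error: 0.000040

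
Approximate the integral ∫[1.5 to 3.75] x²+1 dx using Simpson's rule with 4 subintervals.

f(x) = x²+1
a = 1.5, b = 3.75, n = 4
h = (b - a)/n = 0.562500

Simpson's rule: (h/3)[f(x₀) + 4f(x₁) + 2f(x₂) + ... + f(xₙ)]

x_0 = 1.5000, f(x_0) = 3.250000, coefficient = 1
x_1 = 2.0625, f(x_1) = 5.253906, coefficient = 4
x_2 = 2.6250, f(x_2) = 7.890625, coefficient = 2
x_3 = 3.1875, f(x_3) = 11.160156, coefficient = 4
x_4 = 3.7500, f(x_4) = 15.062500, coefficient = 1

I ≈ (0.562500/3) × 99.750000 = 18.703125
Exact value: 18.703125
Error: 0.000000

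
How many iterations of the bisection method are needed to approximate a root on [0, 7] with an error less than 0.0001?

We need (b-a)/2^n ≤ 0.0001
(7 - 0)/2^n ≤ 0.0001
7/2^n ≤ 0.0001
2^n ≥ 70000
n ≥ log₂(70000) = 16.10
n ≥ 17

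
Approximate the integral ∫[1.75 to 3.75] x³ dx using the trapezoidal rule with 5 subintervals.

f(x) = x³
a = 1.75, b = 3.75, n = 5
h = (b - a)/n = 0.400000

Trapezoidal rule: (h/2)[f(x₀) + 2f(x₁) + 2f(x₂) + ... + f(xₙ)]

x_0 = 1.7500, f(x_0) = 5.359375, coefficient = 1
x_1 = 2.1500, f(x_1) = 9.938375, coefficient = 2
x_2 = 2.5500, f(x_2) = 16.581375, coefficient = 2
x_3 = 2.9500, f(x_3) = 25.672375, coefficient = 2
x_4 = 3.3500, f(x_4) = 37.595375, coefficient = 2
x_5 = 3.7500, f(x_5) = 52.734375, coefficient = 1

I ≈ (0.400000/2) × 237.668750 = 47.533750
Exact value: 47.093750
Error: 0.440000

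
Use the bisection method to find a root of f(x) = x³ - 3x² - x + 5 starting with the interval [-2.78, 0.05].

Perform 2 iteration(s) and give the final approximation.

f(x) = x³ - 3x² - x + 5
Initial interval: [-2.78, 0.05]

Iteration 1:
  c_1 = (-2.780000 + 0.050000)/2 = -1.365000
  f(c_1) = f(-1.365000) = -1.767977
  f(a) × f(c) ≥ 0, new interval: [-1.365000, 0.050000]
Iteration 2:
  c_2 = (-1.365000 + 0.050000)/2 = -0.657500
  f(c_2) = f(-0.657500) = 4.076340
  f(a) × f(c) < 0, new interval: [-1.365000, -0.657500]

After 2 iteration(s), the approximation is c_2 = -0.657500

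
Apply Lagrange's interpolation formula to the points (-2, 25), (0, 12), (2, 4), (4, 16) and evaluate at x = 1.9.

Lagrange interpolation formula:
P(x) = Σ yᵢ × Lᵢ(x)
where Lᵢ(x) = Π_{j≠i} (x - xⱼ)/(xᵢ - xⱼ)

L_0(1.9) = (1.9 - 0)/(-2 - 0) × (1.9 - 2)/(-2 - 2) × (1.9 - 4)/(-2 - 4) = -0.008313
L_1(1.9) = (1.9 - (-2))/(0 - (-2)) × (1.9 - 2)/(0 - 2) × (1.9 - 4)/(0 - 4) = 0.051188
L_2(1.9) = (1.9 - (-2))/(2 - (-2)) × (1.9 - 0)/(2 - 0) × (1.9 - 4)/(2 - 4) = 0.972562
L_3(1.9) = (1.9 - (-2))/(4 - (-2)) × (1.9 - 0)/(4 - 0) × (1.9 - 2)/(4 - 2) = -0.015438

P(1.9) = 25×L_0(1.9) + 12×L_1(1.9) + 4×L_2(1.9) + 16×L_3(1.9)
P(1.9) = 4.049688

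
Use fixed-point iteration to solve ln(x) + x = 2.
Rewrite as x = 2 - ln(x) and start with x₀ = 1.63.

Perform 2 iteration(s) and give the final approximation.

Equation: ln(x) + x = 2
Fixed-point form: x = 2 - ln(x)
x₀ = 1.63

x_1 = g(1.630000) = 1.511420
x_2 = g(1.511420) = 1.586950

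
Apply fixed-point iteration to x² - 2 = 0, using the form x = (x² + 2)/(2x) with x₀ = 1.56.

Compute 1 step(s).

Equation: x² - 2 = 0
Fixed-point form: x = (x² + 2)/(2x)
x₀ = 1.56

x_1 = g(1.560000) = 1.421026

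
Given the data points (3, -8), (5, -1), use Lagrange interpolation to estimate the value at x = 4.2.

Lagrange interpolation formula:
P(x) = Σ yᵢ × Lᵢ(x)
where Lᵢ(x) = Π_{j≠i} (x - xⱼ)/(xᵢ - xⱼ)

L_0(4.2) = (4.2 - 5)/(3 - 5) = 0.400000
L_1(4.2) = (4.2 - 3)/(5 - 3) = 0.600000

P(4.2) = (-8)×L_0(4.2) + (-1)×L_1(4.2)
P(4.2) = -3.800000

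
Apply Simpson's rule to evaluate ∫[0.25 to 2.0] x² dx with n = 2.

f(x) = x²
a = 0.25, b = 2.0, n = 2
h = (b - a)/n = 0.875000

Simpson's rule: (h/3)[f(x₀) + 4f(x₁) + 2f(x₂) + ... + f(xₙ)]

x_0 = 0.2500, f(x_0) = 0.062500, coefficient = 1
x_1 = 1.1250, f(x_1) = 1.265625, coefficient = 4
x_2 = 2.0000, f(x_2) = 4.000000, coefficient = 1

I ≈ (0.875000/3) × 9.125000 = 2.661458
Exact value: 2.661458
Error: 0.000000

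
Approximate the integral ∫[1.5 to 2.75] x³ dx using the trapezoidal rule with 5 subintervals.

f(x) = x³
a = 1.5, b = 2.75, n = 5
h = (b - a)/n = 0.250000

Trapezoidal rule: (h/2)[f(x₀) + 2f(x₁) + 2f(x₂) + ... + f(xₙ)]

x_0 = 1.5000, f(x_0) = 3.375000, coefficient = 1
x_1 = 1.7500, f(x_1) = 5.359375, coefficient = 2
x_2 = 2.0000, f(x_2) = 8.000000, coefficient = 2
x_3 = 2.2500, f(x_3) = 11.390625, coefficient = 2
x_4 = 2.5000, f(x_4) = 15.625000, coefficient = 2
x_5 = 2.7500, f(x_5) = 20.796875, coefficient = 1

I ≈ (0.250000/2) × 104.921875 = 13.115234
Exact value: 13.032227
Error: 0.083008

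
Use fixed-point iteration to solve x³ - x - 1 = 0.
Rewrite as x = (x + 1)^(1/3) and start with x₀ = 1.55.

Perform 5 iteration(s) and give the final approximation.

Equation: x³ - x - 1 = 0
Fixed-point form: x = (x + 1)^(1/3)
x₀ = 1.55

x_1 = g(1.550000) = 1.366197
x_2 = g(1.366197) = 1.332550
x_3 = g(1.332550) = 1.326204
x_4 = g(1.326204) = 1.325000
x_5 = g(1.325000) = 1.324772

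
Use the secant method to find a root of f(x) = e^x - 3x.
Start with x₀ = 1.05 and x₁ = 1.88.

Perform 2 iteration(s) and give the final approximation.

f(x) = e^x - 3x
x₀ = 1.05, x₁ = 1.88

Secant formula: x_{n+1} = x_n - f(x_n)(x_n - x_{n-1})/(f(x_n) - f(x_{n-1}))

Iteration 1:
  f(1.050000) = -0.292349
  f(1.880000) = 0.913505
  x_2 = 1.880000 - 0.913505×(1.880000 - 1.050000)/(0.913505 - (-0.292349))
       = 1.251226
Iteration 2:
  f(1.880000) = 0.913505
  f(1.251226) = -0.259053
  x_3 = 1.251226 - (-0.259053)×(1.251226 - 1.880000)/(-0.259053 - 0.913505)
       = 1.390141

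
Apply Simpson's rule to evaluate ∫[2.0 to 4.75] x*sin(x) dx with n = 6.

f(x) = x*sin(x)
a = 2.0, b = 4.75, n = 6
h = (b - a)/n = 0.458333

Simpson's rule: (h/3)[f(x₀) + 4f(x₁) + 2f(x₂) + ... + f(xₙ)]

x_0 = 2.0000, f(x_0) = 1.818595, coefficient = 1
x_1 = 2.4583, f(x_1) = 1.552005, coefficient = 4
x_2 = 2.9167, f(x_2) = 0.650516, coefficient = 2
x_3 = 3.3750, f(x_3) = -0.780617, coefficient = 4
x_4 = 3.8333, f(x_4) = -2.445202, coefficient = 2
x_5 = 4.2917, f(x_5) = -3.917408, coefficient = 4
x_6 = 4.7500, f(x_6) = -4.746641, coefficient = 1

I ≈ (0.458333/3) × -19.101496 = -2.918284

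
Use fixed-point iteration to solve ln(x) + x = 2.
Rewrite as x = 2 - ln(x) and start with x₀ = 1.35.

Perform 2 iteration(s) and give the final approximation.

Equation: ln(x) + x = 2
Fixed-point form: x = 2 - ln(x)
x₀ = 1.35

x_1 = g(1.350000) = 1.699895
x_2 = g(1.699895) = 1.469433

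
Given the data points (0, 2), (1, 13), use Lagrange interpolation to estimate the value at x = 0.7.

Lagrange interpolation formula:
P(x) = Σ yᵢ × Lᵢ(x)
where Lᵢ(x) = Π_{j≠i} (x - xⱼ)/(xᵢ - xⱼ)

L_0(0.7) = (0.7 - 1)/(0 - 1) = 0.300000
L_1(0.7) = (0.7 - 0)/(1 - 0) = 0.700000

P(0.7) = 2×L_0(0.7) + 13×L_1(0.7)
P(0.7) = 9.700000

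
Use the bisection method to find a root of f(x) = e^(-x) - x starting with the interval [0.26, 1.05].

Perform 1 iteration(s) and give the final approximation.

f(x) = e^(-x) - x
Initial interval: [0.26, 1.05]

Iteration 1:
  c_1 = (0.260000 + 1.050000)/2 = 0.655000
  f(c_1) = f(0.655000) = -0.135558
  f(a) × f(c) < 0, new interval: [0.260000, 0.655000]

After 1 iteration(s), the approximation is c_1 = 0.655000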